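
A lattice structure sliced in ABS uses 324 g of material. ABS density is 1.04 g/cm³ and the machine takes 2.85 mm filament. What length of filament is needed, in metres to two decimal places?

Extruded volume: 324/1.04 = 311.5385 cm³ (311538.5 mm³).
Cross-section of 2.85 mm filament: π·(2.85/2)² = 6.3794 mm².
L = V/A = 311538.5/6.3794 = 48835.08 mm → 48.84 m.

48.84 m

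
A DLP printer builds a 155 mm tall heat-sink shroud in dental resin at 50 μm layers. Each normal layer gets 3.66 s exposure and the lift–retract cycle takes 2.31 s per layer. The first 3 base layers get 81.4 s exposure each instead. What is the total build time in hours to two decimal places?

Number of layers: 155 / 0.05 → 3100 (rounded up).
Bottom layers: 3 × (81.4 + 2.31) → 251.13 s.
Regular layers = 3097 × (3.66 + 2.31), so 18489.09 s.
Total = 251.13 + 18489.09 = 18740.22 s = 5.21 hours.

5.21 hours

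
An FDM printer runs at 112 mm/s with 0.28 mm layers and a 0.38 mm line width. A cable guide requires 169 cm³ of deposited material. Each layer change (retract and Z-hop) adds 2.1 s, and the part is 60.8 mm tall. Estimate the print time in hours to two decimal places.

Bead cross-section = 0.28 × 0.38 = 0.1064 mm².
Path length: 169000 mm³ / 0.1064 mm² → 1588345.9 mm.
Print-move time = 1588345.9 / 112, so 14181.7 s.
Layers = ⌈60.8/0.28⌉ = 218.
Z-hop total: 218 × 2.1 → 457.8 s.
Total = 14181.7 + 457.8 = 14639.5 s = 4.07 hours.

4.07 hours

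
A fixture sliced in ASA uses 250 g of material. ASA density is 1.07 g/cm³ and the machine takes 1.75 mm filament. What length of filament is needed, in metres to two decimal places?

Extruded volume: 250/1.07 = 233.6449 cm³ (233644.9 mm³).
Filament cross-section = π × (1.75/2)² = 2.4053 mm².
L = V/A = 233644.9/2.4053 = 97137.53 mm → 97.14 m.

97.14 m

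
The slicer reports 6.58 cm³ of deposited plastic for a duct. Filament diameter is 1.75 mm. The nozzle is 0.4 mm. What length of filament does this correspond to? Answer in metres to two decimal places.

Cross-section of 1.75 mm filament: π·(1.75/2)² = 2.4053 mm².
L = 6580 mm³ / 2.4053 mm² = 2735.63 mm, i.e. 2.74 m.

2.74 m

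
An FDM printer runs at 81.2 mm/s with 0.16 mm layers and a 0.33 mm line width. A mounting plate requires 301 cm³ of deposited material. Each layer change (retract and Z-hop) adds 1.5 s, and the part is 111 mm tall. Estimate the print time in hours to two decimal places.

Line area: 0.16 × 0.33 → 0.0528 mm².
Toolpath length = 301 cm³ / 0.0528 mm² = 301000 / 0.0528 = 5700757.6 mm.
Time extruding: 5700757.6 / 81.2 → 70206.4 s.
Layers = ⌈111/0.16⌉ = 694.
Non-print overhead = 694 × 1.5, so 1041 s.
Altogether 70206.4 + 1041 = 71247.4 s, i.e. 19.79 hours.

19.79 hours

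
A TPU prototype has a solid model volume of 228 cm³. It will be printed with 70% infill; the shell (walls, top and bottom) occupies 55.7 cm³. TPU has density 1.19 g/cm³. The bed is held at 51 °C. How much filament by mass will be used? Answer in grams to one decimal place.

Volume inside the shell: 228 − 55.7 → 172.3 cm³.
Deposited infill = 0.70 × 172.3, so 120.61 cm³.
Deposited volume = 55.7 + 120.61, so 176.31 cm³.
Mass = 176.31 × 1.19 = 209.8089 g.

209.8 g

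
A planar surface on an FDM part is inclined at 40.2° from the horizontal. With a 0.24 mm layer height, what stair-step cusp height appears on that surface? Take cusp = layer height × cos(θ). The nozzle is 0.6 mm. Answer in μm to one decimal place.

h_c = t·cos θ = 0.24 × 0.7638 = 0.183312 mm (183.3 μm).

183.3 μm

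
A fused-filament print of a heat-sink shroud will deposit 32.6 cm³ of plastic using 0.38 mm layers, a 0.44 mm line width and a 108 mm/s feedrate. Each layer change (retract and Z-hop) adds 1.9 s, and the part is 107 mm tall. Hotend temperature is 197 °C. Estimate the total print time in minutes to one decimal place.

Line area: 0.38 × 0.44 → 0.1672 mm².
Path length: 32600 mm³ / 0.1672 mm² → 194976.1 mm.
Print-move time: 194976.1 / 108 → 1805.3 s.
Layer count = ceil(107 / 0.38) = 282.
Layer-change overhead = 282 × 1.9, so 535.8 s.
Altogether 1805.3 + 535.8 = 2341.1 s, i.e. 39.0 minutes.

39.0 minutes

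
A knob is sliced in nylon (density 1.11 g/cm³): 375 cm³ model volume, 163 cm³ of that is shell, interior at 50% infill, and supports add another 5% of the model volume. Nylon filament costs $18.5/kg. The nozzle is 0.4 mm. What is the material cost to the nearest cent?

$5.91

Volume inside the shell: 375 − 163 → 212 cm³.
Deposited infill: 0.50 × 212 → 106 cm³.
Support: 0.05 × 375 → 18.75 cm³.
Total extruded = 163 + 106 + 18.75 = 287.75 cm³.
Mass = 287.75 × 1.11 = 319.4025 g.
Cost = 319.4025 g / 1000 × $18.5/kg = $5.91.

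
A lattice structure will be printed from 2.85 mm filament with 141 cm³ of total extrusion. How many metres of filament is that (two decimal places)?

Cross-section of 2.85 mm filament: π·(2.85/2)² = 6.3794 mm².
Length = 141 cm³ / 6.3794 mm² = 141000 / 6.3794 = 22102.39 mm = 22.10 m.

22.10 m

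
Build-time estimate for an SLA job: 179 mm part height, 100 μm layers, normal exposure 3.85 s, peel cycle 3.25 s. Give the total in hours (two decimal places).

Number of layers: 179 / 0.1 → 1790 (rounded up).
Per-layer time: 3.85 + 3.25 → 7.1 s.
Build time: 1790 × 7.1 s = 12709 s, i.e. 3.53 hours.

3.53 hours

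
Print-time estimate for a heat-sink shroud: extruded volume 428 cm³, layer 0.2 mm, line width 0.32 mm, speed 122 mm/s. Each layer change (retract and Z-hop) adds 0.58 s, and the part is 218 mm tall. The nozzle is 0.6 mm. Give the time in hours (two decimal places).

Extrusion cross-section = 0.2 × 0.32 = 0.064 mm².
Toolpath length = 428 cm³ / 0.064 mm² = 428000 / 0.064 = 6687500 mm.
Extrusion time: 6687500 / 122 → 54815.6 s.
Number of layers: 218 / 0.2 → 1090 (rounded up).
Layer-change overhead = 1090 × 0.58, so 632.2 s.
Total = 54815.6 + 632.2 = 55447.8 s = 15.40 hours.

15.40 hours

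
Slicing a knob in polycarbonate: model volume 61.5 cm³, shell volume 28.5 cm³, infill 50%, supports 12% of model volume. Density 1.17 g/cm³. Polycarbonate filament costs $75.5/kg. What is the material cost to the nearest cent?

$4.63

Volume inside the shell = 61.5 − 28.5 = 33 cm³.
Infill volume = 0.50 × 33 = 16.5 cm³.
Support = 0.12 × 61.5, so 7.38 cm³.
Deposited volume = 28.5 + 16.5 + 7.38, so 52.38 cm³.
Mass = 52.38 × 1.17 = 61.2846 g.
At $75.5/kg: 61.2846/1000 × 75.5 = $4.63.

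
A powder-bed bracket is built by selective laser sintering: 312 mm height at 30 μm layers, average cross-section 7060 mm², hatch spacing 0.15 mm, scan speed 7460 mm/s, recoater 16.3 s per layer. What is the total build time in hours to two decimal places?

Number of layers: 312 / 0.03 → 10400 (rounded up).
Hatch length per layer: 7060 / 0.15 → 47066.7 mm.
Scan time per layer = 47066.7 / 7460, so 6.3092 s.
Time per layer = 6.3092 + 16.3 = 22.6092 s.
Build time = 10400 × 22.6092 = 235135.68 s = 65.32 hours.

65.32 hours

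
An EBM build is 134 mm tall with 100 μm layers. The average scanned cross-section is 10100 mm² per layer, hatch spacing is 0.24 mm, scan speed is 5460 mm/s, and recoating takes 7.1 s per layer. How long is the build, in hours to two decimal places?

Number of layers: 134 / 0.1 → 1340 (rounded up).
Hatch length per layer: 10100 / 0.24 → 42083.3 mm.
Scan time per layer: 42083.3 / 5460 → 7.7076 s.
Time per layer: 7.7076 + 7.1 → 14.8076 s.
Build time = 1340 × 14.8076 = 19842.184 s = 5.51 hours.

5.51 hours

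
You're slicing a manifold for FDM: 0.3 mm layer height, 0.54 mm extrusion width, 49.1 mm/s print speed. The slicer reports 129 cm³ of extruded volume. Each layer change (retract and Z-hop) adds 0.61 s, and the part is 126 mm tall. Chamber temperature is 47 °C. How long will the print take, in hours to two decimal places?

4.58 hours

Extrusion cross-section = 0.3 × 0.54, so 0.162 mm².
Path length: 129000 mm³ / 0.162 mm² → 796296.3 mm.
Extrusion time = 796296.3 / 49.1 = 16217.8 s.
Number of layers: 126 / 0.3 → 420 (rounded up).
Layer-change overhead = 420 × 0.61 = 256.2 s.
Altogether 16217.8 + 256.2 = 16474 s, i.e. 4.58 hours.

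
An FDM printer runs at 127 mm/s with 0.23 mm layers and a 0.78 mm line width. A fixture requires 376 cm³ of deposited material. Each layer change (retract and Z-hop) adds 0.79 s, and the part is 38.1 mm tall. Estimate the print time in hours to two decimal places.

Extrusion cross-section: 0.23 × 0.78 → 0.1794 mm².
Toolpath length = 376 cm³ / 0.1794 mm² = 376000 / 0.1794 = 2095875.1 mm.
Extrusion time: 2095875.1 / 127 → 16503 s.
Number of layers: 38.1 / 0.23 → 166 (rounded up).
Layer-change overhead = 166 × 0.79 = 131.14 s.
Altogether 16503 + 131.14 = 16634.14 s, i.e. 4.62 hours.

4.62 hours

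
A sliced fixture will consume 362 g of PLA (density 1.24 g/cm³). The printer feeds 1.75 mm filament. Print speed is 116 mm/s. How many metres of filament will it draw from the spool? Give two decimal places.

Extruded volume: 362/1.24 = 291.9355 cm³ (291935.5 mm³).
Filament cross-section = π × (1.75/2)² = 2.4053 mm².
Length = 291935.5 / 2.4053 = 121371.76 mm = 121.37 m.

121.37 m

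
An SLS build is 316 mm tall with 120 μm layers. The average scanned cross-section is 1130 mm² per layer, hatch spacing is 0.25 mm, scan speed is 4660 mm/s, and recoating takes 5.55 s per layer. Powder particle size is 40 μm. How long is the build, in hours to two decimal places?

Layers = ⌈316/0.12⌉ = 2634.
Per-layer scan distance = 1130 / 0.25 = 4520 mm.
Scan time per layer = 4520 / 4660 = 0.97 s.
Time per layer = 0.97 + 5.55, so 6.52 s.
2634 layers × 6.52 s/layer = 17173.68 s, i.e. 4.77 hours.

4.77 hours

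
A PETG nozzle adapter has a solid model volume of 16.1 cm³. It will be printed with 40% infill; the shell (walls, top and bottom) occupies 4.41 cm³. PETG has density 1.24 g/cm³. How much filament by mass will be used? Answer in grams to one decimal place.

Volume inside the shell = 16.1 − 4.41 = 11.69 cm³.
Infill volume: 0.40 × 11.69 → 4.676 cm³.
Total extruded = 4.41 + 4.676 = 9.086 cm³.
Mass = 9.086 × 1.24 = 11.26664 g.

11.3 g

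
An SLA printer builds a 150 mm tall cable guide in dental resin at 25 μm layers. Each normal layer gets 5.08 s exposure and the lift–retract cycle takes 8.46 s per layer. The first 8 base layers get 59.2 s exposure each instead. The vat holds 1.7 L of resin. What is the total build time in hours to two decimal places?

Number of layers: 150 / 0.025 → 6000 (rounded up).
Base layers = 8 × (59.2 + 8.46) = 541.28 s.
Regular layers = 5992 × (5.08 + 8.46) = 81131.68 s.
Total = 541.28 + 81131.68 = 81672.96 s = 22.69 hours.

22.69 hours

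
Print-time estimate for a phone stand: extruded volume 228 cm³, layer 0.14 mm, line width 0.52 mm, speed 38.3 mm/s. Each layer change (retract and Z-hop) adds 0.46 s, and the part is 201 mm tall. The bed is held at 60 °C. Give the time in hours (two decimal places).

Extrusion cross-section: 0.14 × 0.52 → 0.0728 mm².
Total extruded path = 228000/0.0728 = 3131868.1 mm.
Extrusion time = 3131868.1 / 38.3, so 81772 s.
Layers = ⌈201/0.14⌉ = 1436.
Z-hop total = 1436 × 0.46, so 660.56 s.
Altogether 81772 + 660.56 = 82432.56 s, i.e. 22.90 hours.

22.90 hours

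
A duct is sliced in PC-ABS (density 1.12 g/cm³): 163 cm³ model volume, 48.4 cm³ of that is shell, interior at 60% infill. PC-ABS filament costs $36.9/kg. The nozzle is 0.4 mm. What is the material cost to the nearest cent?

$4.84

Infill region: 163 − 48.4 → 114.6 cm³.
Infill deposited = 0.60 × 114.6 = 68.76 cm³.
Deposited volume = 48.4 + 68.76, so 117.16 cm³.
Mass: 117.16 × 1.12 → 131.2192 g.
Cost = 131.2192 g / 1000 × $36.9/kg = $4.84.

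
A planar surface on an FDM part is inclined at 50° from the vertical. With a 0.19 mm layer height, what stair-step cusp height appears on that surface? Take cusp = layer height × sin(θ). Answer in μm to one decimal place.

145.5 μm

sin(50°) = 0.7660, so cusp = 0.19 × 0.7660 = 0.14554 mm → 145.5 μm.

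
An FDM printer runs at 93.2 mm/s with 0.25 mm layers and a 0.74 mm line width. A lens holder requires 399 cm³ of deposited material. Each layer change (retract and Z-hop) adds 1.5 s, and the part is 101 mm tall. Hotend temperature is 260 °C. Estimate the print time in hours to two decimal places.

6.60 hours

Line area = 0.25 × 0.74, so 0.185 mm².
Toolpath length = 399 cm³ / 0.185 mm² = 399000 / 0.185 = 2156756.8 mm.
Print-move time = 2156756.8 / 93.2 = 23141.2 s.
Layers = ⌈101/0.25⌉ = 404.
Layer-change overhead: 404 × 1.5 → 606 s.
Total = 23141.2 + 606 = 23747.2 s = 6.60 hours.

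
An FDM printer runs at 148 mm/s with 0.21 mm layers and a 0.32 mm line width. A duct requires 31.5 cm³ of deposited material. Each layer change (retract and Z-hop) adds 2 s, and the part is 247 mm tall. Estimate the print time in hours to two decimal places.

Line area = 0.21 × 0.32 = 0.0672 mm².
Path length: 31500 mm³ / 0.0672 mm² → 468750 mm.
Extrusion time = 468750 / 148 = 3167.2 s.
Layers = ⌈247/0.21⌉ = 1177.
Non-print overhead: 1177 × 2 → 2354 s.
Total = 3167.2 + 2354 = 5521.2 s = 1.53 hours.

1.53 hours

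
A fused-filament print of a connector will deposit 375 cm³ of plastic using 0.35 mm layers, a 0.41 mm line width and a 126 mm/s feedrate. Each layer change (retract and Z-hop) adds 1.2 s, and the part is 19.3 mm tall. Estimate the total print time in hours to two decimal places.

Line area: 0.35 × 0.41 → 0.1435 mm².
Toolpath length = 375 cm³ / 0.1435 mm² = 375000 / 0.1435 = 2613240.4 mm.
Print-move time = 2613240.4 / 126 = 20740 s.
Layers = ⌈19.3/0.35⌉ = 56.
Z-hop total: 56 × 1.2 → 67.2 s.
Altogether 20740 + 67.2 = 20807.2 s, i.e. 5.78 hours.

5.78 hours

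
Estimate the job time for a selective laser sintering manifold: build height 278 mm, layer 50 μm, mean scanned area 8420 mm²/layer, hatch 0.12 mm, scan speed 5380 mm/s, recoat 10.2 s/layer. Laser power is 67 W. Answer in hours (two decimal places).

35.90 hours

Layers = ⌈278/0.05⌉ = 5560.
Scan path per layer = 8420 / 0.12, so 70166.7 mm.
Scan time per layer = 70166.7 / 5380, so 13.0421 s.
Layer cycle = 13.0421 + 10.2 = 23.2421 s.
Total: 5560 × 23.2421 s = 129226.076 s → 35.90 hours.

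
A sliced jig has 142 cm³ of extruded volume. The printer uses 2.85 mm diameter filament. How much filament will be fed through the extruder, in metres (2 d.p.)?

22.26 m

Cross-section of 2.85 mm filament: π·(2.85/2)² = 6.3794 mm².
L = 142000 mm³ / 6.3794 mm² = 22259.15 mm, i.e. 22.26 m.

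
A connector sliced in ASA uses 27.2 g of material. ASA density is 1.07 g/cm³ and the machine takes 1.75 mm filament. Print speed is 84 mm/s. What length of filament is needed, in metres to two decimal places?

10.57 m

Volume = 27.2 g / 1.07 g·cm⁻³ = 25.4206 cm³ = 25420.6 mm³.
A = π r² = π × 0.875² = 2.4053 mm².
Length = 25420.6 / 2.4053 = 10568.58 mm = 10.57 m.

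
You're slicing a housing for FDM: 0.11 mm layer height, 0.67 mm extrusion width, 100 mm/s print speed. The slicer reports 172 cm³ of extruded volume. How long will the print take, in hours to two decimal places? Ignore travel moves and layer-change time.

Bead cross-section = 0.11 × 0.67, so 0.0737 mm².
Toolpath length = 172 cm³ / 0.0737 mm² = 172000 / 0.0737 = 2333785.6 mm.
Time extruding: 2333785.6 / 100 → 23337.9 s.
In the requested units: 23337.9 s = 6.48 hours.

6.48 hours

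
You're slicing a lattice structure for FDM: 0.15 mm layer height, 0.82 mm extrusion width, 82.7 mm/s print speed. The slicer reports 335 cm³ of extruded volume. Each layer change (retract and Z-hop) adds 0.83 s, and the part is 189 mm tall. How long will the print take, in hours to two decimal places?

9.44 hours

Bead cross-section = 0.15 × 0.82, so 0.123 mm².
Path length: 335000 mm³ / 0.123 mm² → 2723577.2 mm.
Extrusion time = 2723577.2 / 82.7 = 32933.2 s.
Number of layers: 189 / 0.15 → 1260 (rounded up).
Non-print overhead = 1260 × 0.83, so 1045.8 s.
Total = 32933.2 + 1045.8 = 33979 s = 9.44 hours.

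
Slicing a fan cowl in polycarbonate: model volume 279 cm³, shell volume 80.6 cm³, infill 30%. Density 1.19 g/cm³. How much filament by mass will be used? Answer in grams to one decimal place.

Volume inside the shell = 279 − 80.6 = 198.4 cm³.
Deposited infill: 0.30 × 198.4 → 59.52 cm³.
Total extruded = 80.6 + 59.52, so 140.12 cm³.
Mass: 140.12 × 1.19 → 166.7428 g.

166.7 g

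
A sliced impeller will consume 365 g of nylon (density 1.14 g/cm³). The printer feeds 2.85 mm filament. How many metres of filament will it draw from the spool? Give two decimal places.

50.19 m

Extruded volume: 365/1.14 = 320.1754 cm³ (320175.4 mm³).
Cross-section of 2.85 mm filament: π·(2.85/2)² = 6.3794 mm².
Length = 320175.4 / 6.3794 = 50188.95 mm = 50.19 m.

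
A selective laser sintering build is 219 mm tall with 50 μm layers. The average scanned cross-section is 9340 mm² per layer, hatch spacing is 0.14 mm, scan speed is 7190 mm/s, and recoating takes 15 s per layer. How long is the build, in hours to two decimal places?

Layers = ⌈219/0.05⌉ = 4380.
Scan path per layer: 9340 / 0.14 → 66714.3 mm.
Scan time per layer: 66714.3 / 7190 → 9.2788 s.
Layer cycle = 9.2788 + 15 = 24.2788 s.
Total: 4380 × 24.2788 s = 106341.144 s → 29.54 hours.

29.54 hours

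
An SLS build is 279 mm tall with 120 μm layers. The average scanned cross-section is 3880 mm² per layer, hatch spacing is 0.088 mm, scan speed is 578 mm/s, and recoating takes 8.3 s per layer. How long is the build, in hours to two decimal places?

54.63 hours

Layers = ⌈279/0.12⌉ = 2325.
Per-layer scan distance: 3880 / 0.088 → 44090.9 mm.
Per-layer scan time: 44090.9 / 578 → 76.2818 s.
Layer cycle = 76.2818 + 8.3, so 84.5818 s.
Total: 2325 × 84.5818 s = 196652.685 s → 54.63 hours.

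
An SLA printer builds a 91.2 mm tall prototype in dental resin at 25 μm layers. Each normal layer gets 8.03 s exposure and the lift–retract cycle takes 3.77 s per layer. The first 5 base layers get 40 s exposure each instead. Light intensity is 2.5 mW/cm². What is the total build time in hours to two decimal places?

Number of layers: 91.2 / 0.025 → 3648 (rounded up).
Base layers: 5 × (40 + 3.77) → 218.85 s.
Regular layers = 3643 × (8.03 + 3.77) = 42987.4 s.
Total = 218.85 + 42987.4 = 43206.25 s = 12.00 hours.

12.00 hours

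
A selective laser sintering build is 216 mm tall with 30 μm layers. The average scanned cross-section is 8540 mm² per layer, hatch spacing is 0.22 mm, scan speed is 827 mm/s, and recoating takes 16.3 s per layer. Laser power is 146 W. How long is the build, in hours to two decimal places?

126.48 hours

Layers = ⌈216/0.03⌉ = 7200.
Per-layer scan distance = 8540 / 0.22 = 38818.2 mm.
Per-layer scan time = 38818.2 / 827, so 46.9386 s.
Per-layer time: 46.9386 + 16.3 → 63.2386 s.
Build time = 7200 × 63.2386 = 455317.92 s = 126.48 hours.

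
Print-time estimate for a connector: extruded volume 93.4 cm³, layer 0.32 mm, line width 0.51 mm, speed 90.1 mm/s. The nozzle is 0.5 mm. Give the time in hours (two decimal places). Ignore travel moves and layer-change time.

1.76 hours

Extrusion cross-section: 0.32 × 0.51 → 0.1632 mm².
Path length: 93400 mm³ / 0.1632 mm² → 572303.9 mm.
Print-move time: 572303.9 / 90.1 → 6351.9 s.
That's 6351.9 s → 1.76 hours.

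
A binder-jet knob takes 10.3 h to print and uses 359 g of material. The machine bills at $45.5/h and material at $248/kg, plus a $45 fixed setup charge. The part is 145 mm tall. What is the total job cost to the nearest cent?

$602.68

Machine cost = 45.5 × 10.3 = $468.65.
Material cost = 248 × 359/1000 = $89.032.
Total = 468.65 + 89.032 + 45 = 602.682 ≈ $602.68.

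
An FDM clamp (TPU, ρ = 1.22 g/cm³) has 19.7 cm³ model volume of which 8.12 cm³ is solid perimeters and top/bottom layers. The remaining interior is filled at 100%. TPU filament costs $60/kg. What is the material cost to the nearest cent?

Volume inside the shell: 19.7 − 8.12 → 11.58 cm³.
Deposited infill: 1.00 × 11.58 → 11.58 cm³.
Total printed volume = 8.12 + 11.58, so 19.7 cm³.
Mass = 19.7 × 1.22, so 24.034 g.
Cost = 24.034 g / 1000 × $60/kg = $1.44.

$1.44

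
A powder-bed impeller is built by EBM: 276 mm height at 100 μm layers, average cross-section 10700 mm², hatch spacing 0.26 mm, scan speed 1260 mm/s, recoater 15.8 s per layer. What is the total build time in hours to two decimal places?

Number of layers: 276 / 0.1 → 2760 (rounded up).
Scan path per layer = 10700 / 0.26 = 41153.8 mm.
Beam time per layer = 41153.8 / 1260 = 32.6617 s.
Layer cycle: 32.6617 + 15.8 → 48.4617 s.
Total: 2760 × 48.4617 s = 133754.292 s → 37.15 hours.

37.15 hours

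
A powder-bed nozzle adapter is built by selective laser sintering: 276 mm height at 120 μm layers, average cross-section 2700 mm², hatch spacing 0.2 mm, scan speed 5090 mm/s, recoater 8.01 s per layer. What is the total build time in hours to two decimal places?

Number of layers: 276 / 0.12 → 2300 (rounded up).
Scan path per layer = 2700 / 0.2, so 13500 mm.
Per-layer scan time = 13500 / 5090, so 2.6523 s.
Per-layer time: 2.6523 + 8.01 → 10.6623 s.
Build time = 2300 × 10.6623 = 24523.29 s = 6.81 hours.

6.81 hours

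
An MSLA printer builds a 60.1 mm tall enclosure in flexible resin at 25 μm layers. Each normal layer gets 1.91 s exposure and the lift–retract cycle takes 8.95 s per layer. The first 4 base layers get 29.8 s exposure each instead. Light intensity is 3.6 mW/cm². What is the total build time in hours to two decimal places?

Number of layers: 60.1 / 0.025 → 2404 (rounded up).
Bottom layers = 4 × (29.8 + 8.95), so 155 s.
Regular layers = 2400 × (1.91 + 8.95), so 26064 s.
Total = 155 + 26064 = 26219 s = 7.28 hours.

7.28 hours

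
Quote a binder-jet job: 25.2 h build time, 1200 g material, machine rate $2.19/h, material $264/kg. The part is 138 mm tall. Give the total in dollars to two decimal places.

Machine-time cost = 2.19 × 25.2, so $55.188.
Feedstock cost = 264 × 1200/1000, so $316.80.
Job cost: 55.188 + 316.80 = 371.988 ≈ $371.99.

$371.99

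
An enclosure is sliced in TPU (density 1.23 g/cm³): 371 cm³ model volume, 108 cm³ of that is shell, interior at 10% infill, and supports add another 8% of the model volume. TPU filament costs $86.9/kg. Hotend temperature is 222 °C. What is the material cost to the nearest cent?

Infill region = 371 − 108 = 263 cm³.
Infill deposited = 0.10 × 263, so 26.3 cm³.
Support = 0.08 × 371, so 29.68 cm³.
Deposited volume: 108 + 26.3 + 29.68 → 163.98 cm³.
Mass = 163.98 × 1.23, so 201.6954 g.
Cost = 201.6954 g / 1000 × $86.9/kg = $17.53.

$17.53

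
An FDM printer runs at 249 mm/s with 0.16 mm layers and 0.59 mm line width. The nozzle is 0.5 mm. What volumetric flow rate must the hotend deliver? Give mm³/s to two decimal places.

23.51

Extrusion cross-section = 0.16 × 0.59 = 0.0944 mm².
Q = v·A = 249 × 0.0944 = 23.51 mm³/s.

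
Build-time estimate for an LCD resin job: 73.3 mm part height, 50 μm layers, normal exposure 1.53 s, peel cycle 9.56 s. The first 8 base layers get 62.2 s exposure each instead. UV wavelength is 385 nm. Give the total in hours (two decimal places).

Layers = ⌈73.3/0.05⌉ = 1466.
Base layers: 8 × (62.2 + 9.56) → 574.08 s.
Remaining layers = 1458 × (1.53 + 9.56) = 16169.22 s.
Sum: 574.08 + 16169.22 = 16743.3 s → 4.65 hours.

4.65 hours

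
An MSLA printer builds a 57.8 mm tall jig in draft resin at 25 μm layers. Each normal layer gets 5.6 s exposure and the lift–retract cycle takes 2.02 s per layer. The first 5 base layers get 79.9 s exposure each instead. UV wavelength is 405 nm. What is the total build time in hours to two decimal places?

Layer count = ceil(57.8 / 0.025) = 2312.
Bottom layers: 5 × (79.9 + 2.02) → 409.6 s.
Remaining layers: 2307 × (5.6 + 2.02) → 17579.34 s.
Sum: 409.6 + 17579.34 = 17988.94 s → 5.00 hours.

5.00 hours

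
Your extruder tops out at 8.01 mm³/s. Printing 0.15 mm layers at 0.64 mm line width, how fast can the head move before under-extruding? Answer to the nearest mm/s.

Extrusion cross-section: 0.15 × 0.64 → 0.096 mm².
Max speed = 8.01 / 0.096 = 83.44 ≈ 83 mm/s.

83 mm/s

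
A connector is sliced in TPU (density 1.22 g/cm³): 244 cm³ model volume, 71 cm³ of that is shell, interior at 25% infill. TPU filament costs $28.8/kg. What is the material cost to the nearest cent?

Volume inside the shell = 244 − 71 = 173 cm³.
Infill volume = 0.25 × 173 = 43.25 cm³.
Deposited volume: 71 + 43.25 → 114.25 cm³.
Mass: 114.25 × 1.22 → 139.385 g.
Cost = 139.385 g / 1000 × $28.8/kg = $4.01.

$4.01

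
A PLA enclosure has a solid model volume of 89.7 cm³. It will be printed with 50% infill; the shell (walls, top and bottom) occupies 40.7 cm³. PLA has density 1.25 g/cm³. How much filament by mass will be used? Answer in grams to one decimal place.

Interior volume: 89.7 − 40.7 → 49 cm³.
Infill deposited: 0.50 × 49 → 24.5 cm³.
Total extruded = 40.7 + 24.5 = 65.2 cm³.
Mass: 65.2 × 1.25 → 81.5 g.

81.5 g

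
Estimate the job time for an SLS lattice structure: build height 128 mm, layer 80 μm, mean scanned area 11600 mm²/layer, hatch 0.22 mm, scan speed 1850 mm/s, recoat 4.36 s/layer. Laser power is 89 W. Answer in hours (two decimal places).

Layers = ⌈128/0.08⌉ = 1600.
Per-layer scan distance = 11600 / 0.22, so 52727.3 mm.
Per-layer scan time: 52727.3 / 1850 → 28.5012 s.
Layer cycle = 28.5012 + 4.36, so 32.8612 s.
1600 layers × 32.8612 s/layer = 52577.92 s, i.e. 14.60 hours.

14.60 hours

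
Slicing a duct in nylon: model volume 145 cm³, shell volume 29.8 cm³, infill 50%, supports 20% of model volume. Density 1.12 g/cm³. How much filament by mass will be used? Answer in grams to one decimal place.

Infill region: 145 − 29.8 → 115.2 cm³.
Infill deposited = 0.50 × 115.2 = 57.6 cm³.
Support = 0.20 × 145, so 29 cm³.
Total extruded: 29.8 + 57.6 + 29 → 116.4 cm³.
Mass = 116.4 × 1.12 = 130.368 g.

130.4 g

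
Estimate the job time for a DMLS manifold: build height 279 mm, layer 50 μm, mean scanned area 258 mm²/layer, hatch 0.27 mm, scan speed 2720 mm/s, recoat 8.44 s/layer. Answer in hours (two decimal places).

13.63 hours

Number of layers: 279 / 0.05 → 5580 (rounded up).
Scan path per layer: 258 / 0.27 → 955.6 mm.
Scan time per layer: 955.6 / 2720 → 0.3513 s.
Layer cycle: 0.3513 + 8.44 → 8.7913 s.
5580 layers × 8.7913 s/layer = 49055.454 s, i.e. 13.63 hours.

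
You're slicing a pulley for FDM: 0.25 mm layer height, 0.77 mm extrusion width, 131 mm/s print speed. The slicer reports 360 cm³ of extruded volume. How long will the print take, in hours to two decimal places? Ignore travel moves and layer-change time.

3.97 hours

Line area = 0.25 × 0.77 = 0.1925 mm².
Total extruded path = 360000/0.1925 = 1870129.9 mm.
Print-move time = 1870129.9 / 131 = 14275.8 s.
14275.8 s = 3.97 hours.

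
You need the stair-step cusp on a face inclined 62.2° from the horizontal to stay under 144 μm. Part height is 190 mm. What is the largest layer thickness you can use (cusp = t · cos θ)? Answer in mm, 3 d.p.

t = h_c / cos θ = 0.144 / 0.4664 = 0.309 mm.

0.309 mm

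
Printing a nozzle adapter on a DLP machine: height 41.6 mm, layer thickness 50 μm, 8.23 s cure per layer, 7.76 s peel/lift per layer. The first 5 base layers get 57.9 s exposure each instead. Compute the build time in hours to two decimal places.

3.76 hours

Layers = ⌈41.6/0.05⌉ = 832.
Bottom layers: 5 × (57.9 + 7.76) → 328.3 s.
Regular layers: 827 × (8.23 + 7.76) → 13223.73 s.
Total = 328.3 + 13223.73 = 13552.03 s = 3.76 hours.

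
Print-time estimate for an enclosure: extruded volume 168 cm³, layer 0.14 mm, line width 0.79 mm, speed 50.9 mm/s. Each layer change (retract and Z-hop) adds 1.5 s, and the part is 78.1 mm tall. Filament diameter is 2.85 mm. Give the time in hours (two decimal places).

8.52 hours

Line area: 0.14 × 0.79 → 0.1106 mm².
Path length: 168000 mm³ / 0.1106 mm² → 1518987.3 mm.
Time extruding: 1518987.3 / 50.9 → 29842.6 s.
Layer count = ceil(78.1 / 0.14) = 558.
Z-hop total = 558 × 1.5 = 837 s.
Total = 29842.6 + 837 = 30679.6 s = 8.52 hours.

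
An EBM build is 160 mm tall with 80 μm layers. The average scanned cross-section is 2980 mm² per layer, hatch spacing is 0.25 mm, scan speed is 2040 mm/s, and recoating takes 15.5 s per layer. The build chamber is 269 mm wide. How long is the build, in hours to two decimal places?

Layers = ⌈160/0.08⌉ = 2000.
Hatch length per layer = 2980 / 0.25 = 11920 mm.
Scan time per layer = 11920 / 2040, so 5.8431 s.
Time per layer = 5.8431 + 15.5, so 21.3431 s.
Build time = 2000 × 21.3431 = 42686.2 s = 11.86 hours.

11.86 hours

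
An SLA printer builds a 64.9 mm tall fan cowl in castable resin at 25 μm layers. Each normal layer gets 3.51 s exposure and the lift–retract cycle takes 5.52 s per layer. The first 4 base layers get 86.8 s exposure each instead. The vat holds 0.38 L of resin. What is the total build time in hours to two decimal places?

Layers = ⌈64.9/0.025⌉ = 2596.
Burn-in layers = 4 × (86.8 + 5.52), so 369.28 s.
Regular layers: 2592 × (3.51 + 5.52) → 23405.76 s.
Sum: 369.28 + 23405.76 = 23775.04 s → 6.60 hours.

6.60 hours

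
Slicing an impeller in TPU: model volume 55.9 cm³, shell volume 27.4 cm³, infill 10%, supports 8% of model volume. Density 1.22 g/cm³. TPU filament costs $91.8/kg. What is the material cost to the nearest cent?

$3.89

Interior volume: 55.9 − 27.4 → 28.5 cm³.
Infill deposited = 0.10 × 28.5 = 2.85 cm³.
Support = 0.08 × 55.9, so 4.472 cm³.
Total printed volume: 27.4 + 2.85 + 4.472 → 34.722 cm³.
Mass = 34.722 × 1.22, so 42.36084 g.
Cost = 42.36084 g / 1000 × $91.8/kg = $3.89.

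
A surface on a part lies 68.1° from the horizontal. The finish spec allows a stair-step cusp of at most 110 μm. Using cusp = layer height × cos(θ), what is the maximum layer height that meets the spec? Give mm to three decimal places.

t = h_c / cos θ = 0.11 / 0.3730 = 0.295 mm.

0.295 mm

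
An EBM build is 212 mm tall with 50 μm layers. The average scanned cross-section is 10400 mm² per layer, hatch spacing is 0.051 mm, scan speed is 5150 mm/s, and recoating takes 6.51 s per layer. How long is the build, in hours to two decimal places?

Number of layers: 212 / 0.05 → 4240 (rounded up).
Per-layer scan distance = 10400 / 0.051 = 203921.6 mm.
Per-layer scan time: 203921.6 / 5150 → 39.5964 s.
Per-layer time: 39.5964 + 6.51 → 46.1064 s.
4240 layers × 46.1064 s/layer = 195491.136 s, i.e. 54.30 hours.

54.30 hours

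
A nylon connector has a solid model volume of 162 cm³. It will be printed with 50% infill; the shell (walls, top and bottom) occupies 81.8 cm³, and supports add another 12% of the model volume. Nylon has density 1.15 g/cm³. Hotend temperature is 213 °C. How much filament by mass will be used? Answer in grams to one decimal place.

Infill region = 162 − 81.8, so 80.2 cm³.
Infill deposited = 0.50 × 80.2, so 40.1 cm³.
Support = 0.12 × 162 = 19.44 cm³.
Total extruded: 81.8 + 40.1 + 19.44 → 141.34 cm³.
Mass = 141.34 × 1.15 = 162.541 g.

162.5 g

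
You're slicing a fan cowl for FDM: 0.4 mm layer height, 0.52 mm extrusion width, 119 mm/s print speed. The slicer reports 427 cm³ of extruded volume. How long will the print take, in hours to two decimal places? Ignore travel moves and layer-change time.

4.79 hours

Line area: 0.4 × 0.52 → 0.208 mm².
Total extruded path = 427000/0.208 = 2052884.6 mm.
Time extruding = 2052884.6 / 119, so 17251.1 s.
17251.1 s = 4.79 hours.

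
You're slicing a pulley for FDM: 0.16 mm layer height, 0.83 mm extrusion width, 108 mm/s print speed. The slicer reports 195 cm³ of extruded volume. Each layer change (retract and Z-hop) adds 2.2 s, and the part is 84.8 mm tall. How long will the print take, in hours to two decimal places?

Line area = 0.16 × 0.83, so 0.1328 mm².
Path length: 195000 mm³ / 0.1328 mm² → 1468373.5 mm.
Time extruding = 1468373.5 / 108 = 13596.1 s.
Layers = ⌈84.8/0.16⌉ = 530.
Layer-change overhead = 530 × 2.2, so 1166 s.
Total = 13596.1 + 1166 = 14762.1 s = 4.10 hours.

4.10 hours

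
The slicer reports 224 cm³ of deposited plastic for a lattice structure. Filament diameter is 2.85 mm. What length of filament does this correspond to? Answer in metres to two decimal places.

Cross-section of 2.85 mm filament: π·(2.85/2)² = 6.3794 mm².
Length = 224 cm³ / 6.3794 mm² = 224000 / 6.3794 = 35113.02 mm = 35.11 m.

35.11 m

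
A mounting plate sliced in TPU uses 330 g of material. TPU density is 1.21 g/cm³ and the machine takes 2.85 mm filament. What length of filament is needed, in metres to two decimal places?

42.75 m

Volume = 330 g / 1.21 g·cm⁻³ = 272.7273 cm³ = 272727.3 mm³.
Filament cross-section = π × (2.85/2)² = 6.3794 mm².
L = V/A = 272727.3/6.3794 = 42751.25 mm → 42.75 m.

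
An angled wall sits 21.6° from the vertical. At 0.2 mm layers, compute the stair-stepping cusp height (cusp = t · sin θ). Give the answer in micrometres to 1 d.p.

73.6 μm

Cusp = layer height × sin(21.6°) = 0.2 × 0.3681 = 0.07362 mm = 73.6 μm.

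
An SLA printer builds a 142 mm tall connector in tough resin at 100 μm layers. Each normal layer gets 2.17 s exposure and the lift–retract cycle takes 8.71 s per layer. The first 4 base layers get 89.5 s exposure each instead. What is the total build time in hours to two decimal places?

4.39 hours

Layers = ⌈142/0.1⌉ = 1420.
Bottom layers = 4 × (89.5 + 8.71), so 392.84 s.
Normal layers: 1416 × (2.17 + 8.71) → 15406.08 s.
Sum: 392.84 + 15406.08 = 15798.92 s → 4.39 hours.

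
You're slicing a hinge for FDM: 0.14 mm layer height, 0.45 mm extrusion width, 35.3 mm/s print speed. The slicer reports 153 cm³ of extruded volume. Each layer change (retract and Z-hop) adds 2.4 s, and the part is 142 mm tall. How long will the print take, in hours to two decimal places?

19.79 hours

Bead cross-section = 0.14 × 0.45 = 0.063 mm².
Total extruded path = 153000/0.063 = 2428571.4 mm.
Time extruding = 2428571.4 / 35.3 = 68798.1 s.
Layer count = ceil(142 / 0.14) = 1015.
Non-print overhead = 1015 × 2.4, so 2436 s.
Total = 68798.1 + 2436 = 71234.1 s = 19.79 hours.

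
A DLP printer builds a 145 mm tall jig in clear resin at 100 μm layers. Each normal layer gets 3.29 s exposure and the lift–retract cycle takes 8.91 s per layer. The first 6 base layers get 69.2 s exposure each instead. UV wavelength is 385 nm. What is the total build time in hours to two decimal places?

5.02 hours

Number of layers: 145 / 0.1 → 1450 (rounded up).
Base layers = 6 × (69.2 + 8.91) = 468.66 s.
Normal layers = 1444 × (3.29 + 8.91) = 17616.8 s.
Sum: 468.66 + 17616.8 = 18085.46 s → 5.02 hours.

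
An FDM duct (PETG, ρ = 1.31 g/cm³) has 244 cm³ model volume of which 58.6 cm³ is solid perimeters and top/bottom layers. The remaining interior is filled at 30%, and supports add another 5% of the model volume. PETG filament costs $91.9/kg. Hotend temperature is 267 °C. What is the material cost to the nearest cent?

$15.22

Interior volume = 244 − 58.6 = 185.4 cm³.
Deposited infill: 0.30 × 185.4 → 55.62 cm³.
Support: 0.05 × 244 → 12.2 cm³.
Deposited volume = 58.6 + 55.62 + 12.2, so 126.42 cm³.
Mass = 126.42 × 1.31, so 165.6102 g.
Cost = 165.6102 g / 1000 × $91.9/kg = $15.22.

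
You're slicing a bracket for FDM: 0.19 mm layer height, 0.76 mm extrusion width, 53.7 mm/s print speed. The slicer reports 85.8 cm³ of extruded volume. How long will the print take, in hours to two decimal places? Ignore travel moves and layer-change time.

3.07 hours

Extrusion cross-section: 0.19 × 0.76 → 0.1444 mm².
Toolpath length = 85.8 cm³ / 0.1444 mm² = 85800 / 0.1444 = 594182.8 mm.
Time extruding = 594182.8 / 53.7, so 11064.9 s.
Converting: 11064.9 s = 3.07 hours.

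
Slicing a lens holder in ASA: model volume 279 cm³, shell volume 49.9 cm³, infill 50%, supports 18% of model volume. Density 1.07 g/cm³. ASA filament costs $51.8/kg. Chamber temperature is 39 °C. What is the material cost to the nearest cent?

Volume inside the shell: 279 − 49.9 → 229.1 cm³.
Deposited infill = 0.50 × 229.1, so 114.55 cm³.
Support = 0.18 × 279, so 50.22 cm³.
Deposited volume = 49.9 + 114.55 + 50.22 = 214.67 cm³.
Mass: 214.67 × 1.07 → 229.6969 g.
Cost = 229.6969 g / 1000 × $51.8/kg = $11.90.

$11.90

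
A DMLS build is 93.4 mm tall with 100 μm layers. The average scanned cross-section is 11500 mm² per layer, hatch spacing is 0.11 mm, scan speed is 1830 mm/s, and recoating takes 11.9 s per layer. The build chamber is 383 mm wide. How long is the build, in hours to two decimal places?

Layer count = ceil(93.4 / 0.1) = 934.
Per-layer scan distance: 11500 / 0.11 → 104545.5 mm.
Laser time per layer = 104545.5 / 1830, so 57.1287 s.
Time per layer = 57.1287 + 11.9 = 69.0287 s.
934 layers × 69.0287 s/layer = 64472.8058 s, i.e. 17.91 hours.

17.91 hours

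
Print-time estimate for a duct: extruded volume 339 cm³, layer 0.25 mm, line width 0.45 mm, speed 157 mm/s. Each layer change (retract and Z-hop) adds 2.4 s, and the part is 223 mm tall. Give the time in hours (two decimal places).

Extrusion cross-section: 0.25 × 0.45 → 0.1125 mm².
Toolpath length = 339 cm³ / 0.1125 mm² = 339000 / 0.1125 = 3013333.3 mm.
Print-move time = 3013333.3 / 157 = 19193.2 s.
Layers = ⌈223/0.25⌉ = 892.
Non-print overhead: 892 × 2.4 → 2140.8 s.
Total = 19193.2 + 2140.8 = 21334 s = 5.93 hours.

5.93 hours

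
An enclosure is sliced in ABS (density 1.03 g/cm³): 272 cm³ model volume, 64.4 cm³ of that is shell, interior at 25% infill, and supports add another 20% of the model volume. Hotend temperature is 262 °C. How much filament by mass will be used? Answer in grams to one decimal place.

175.8 g

Volume inside the shell = 272 − 64.4, so 207.6 cm³.
Infill deposited = 0.25 × 207.6, so 51.9 cm³.
Support: 0.20 × 272 → 54.4 cm³.
Total extruded: 64.4 + 51.9 + 54.4 → 170.7 cm³.
Mass = 170.7 × 1.03, so 175.821 g.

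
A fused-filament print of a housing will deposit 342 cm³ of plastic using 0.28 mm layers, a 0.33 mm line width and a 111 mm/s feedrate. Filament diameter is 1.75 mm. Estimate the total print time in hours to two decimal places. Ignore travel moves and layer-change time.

Line area: 0.28 × 0.33 → 0.0924 mm².
Toolpath length = 342 cm³ / 0.0924 mm² = 342000 / 0.0924 = 3701298.7 mm.
Print-move time = 3701298.7 / 111, so 33345 s.
That's 33345 s → 9.26 hours.

9.26 hours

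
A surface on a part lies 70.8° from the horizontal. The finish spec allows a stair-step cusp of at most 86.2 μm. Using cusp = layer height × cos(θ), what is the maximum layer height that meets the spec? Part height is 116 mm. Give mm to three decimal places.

0.262 mm

t = h_c / cos θ = 0.0862 / 0.3289 = 0.262 mm.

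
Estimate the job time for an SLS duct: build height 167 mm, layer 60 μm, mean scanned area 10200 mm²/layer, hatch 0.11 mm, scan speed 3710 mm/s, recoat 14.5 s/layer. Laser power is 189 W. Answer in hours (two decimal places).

Layer count = ceil(167 / 0.06) = 2784.
Hatch length per layer = 10200 / 0.11 = 92727.3 mm.
Scan time per layer = 92727.3 / 3710, so 24.9939 s.
Per-layer time = 24.9939 + 14.5, so 39.4939 s.
Total: 2784 × 39.4939 s = 109951.0176 s → 30.54 hours.

30.54 hours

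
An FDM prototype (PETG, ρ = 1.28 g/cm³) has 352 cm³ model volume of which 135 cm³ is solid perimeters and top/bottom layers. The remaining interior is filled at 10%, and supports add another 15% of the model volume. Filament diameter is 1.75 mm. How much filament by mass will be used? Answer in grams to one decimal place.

268.2 g

Interior volume: 352 − 135 → 217 cm³.
Deposited infill = 0.10 × 217 = 21.7 cm³.
Support = 0.15 × 352 = 52.8 cm³.
Total printed volume: 135 + 21.7 + 52.8 → 209.5 cm³.
Mass = 209.5 × 1.28 = 268.16 g.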